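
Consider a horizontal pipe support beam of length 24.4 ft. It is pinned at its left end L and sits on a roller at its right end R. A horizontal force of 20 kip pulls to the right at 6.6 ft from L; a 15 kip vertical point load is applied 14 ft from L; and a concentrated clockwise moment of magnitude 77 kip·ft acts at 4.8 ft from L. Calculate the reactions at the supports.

L_x = -20.00 kip, L_y = 3.238 kip, R_y = 11.76 kip

ΣM about L: R_y·24.4 − 15·14 − 77 = 0 → R_y = 287/24.4 = 11.7623 ≈ 11.76 kip.
ΣF_y = 0: L_y + 11.7623 − 15 = 0 → L_y = 3.238 kip.
ΣF_x = 0: L_x + 20 = 0 → L_x = -20.00 kip.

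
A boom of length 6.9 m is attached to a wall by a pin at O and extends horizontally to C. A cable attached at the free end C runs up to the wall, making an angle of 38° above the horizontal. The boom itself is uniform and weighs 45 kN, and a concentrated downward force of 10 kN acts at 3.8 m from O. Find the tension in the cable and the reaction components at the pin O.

T = 45.49 kN, O_x = 35.85 kN, O_y = 26.99 kN

ΣM about O: T·sin38°·6.9 − 45·3.45 − 10·3.8 = 0 → T = 193.25/(6.9·0.615661) = 45.4913 ≈ 45.49 kN.
ΣF_x = 0: O_x − T·cos38° = 0 → O_x = 45.4913 × 0.788011 = 35.85 kN.
ΣF_y = 0: O_y + T·sin38° − 45 − 10 = 0 → O_y = 55 − 45.4913 × 0.615661 = 26.99 kN.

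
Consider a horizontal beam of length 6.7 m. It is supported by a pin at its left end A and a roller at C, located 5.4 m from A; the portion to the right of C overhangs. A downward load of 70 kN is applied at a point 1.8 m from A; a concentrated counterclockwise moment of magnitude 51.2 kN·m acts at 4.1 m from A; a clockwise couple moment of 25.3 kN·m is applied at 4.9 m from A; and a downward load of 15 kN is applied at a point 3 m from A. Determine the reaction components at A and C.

Moments about A: C_y·5.4 − 70·1.8 + 51.2 − 25.3 − 15·3 = 0 → C_y = 145.1/5.4 = 26.8704 ≈ 26.87 kN.
ΣF_y = 0: A_y + 26.8704 − 70 − 15 = 0 → A_y = 58.13 kN.
ΣF_x = 0: no horizontal applied forces, so A_x = 0.

A_x = 0, A_y = 58.13 kN, C_y = 26.87 kN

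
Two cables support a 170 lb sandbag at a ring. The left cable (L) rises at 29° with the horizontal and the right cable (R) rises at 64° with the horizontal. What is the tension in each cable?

T_L = 74.63 lb, T_R = 148.9 lb

ΣF_x = 0: −T_L·cos29° + T_R·cos64° = 0 → T_R = 1.99516·T_L.
ΣF_y = 0: T_L·sin29° + T_R·sin64° = 170.
Substitute: T_L·(0.48481 + 1.99516·0.898794) = 170 → T_L = 74.6253 ≈ 74.63 lb.
Then T_R = 1.99516 × 74.6253 = 148.9 lb.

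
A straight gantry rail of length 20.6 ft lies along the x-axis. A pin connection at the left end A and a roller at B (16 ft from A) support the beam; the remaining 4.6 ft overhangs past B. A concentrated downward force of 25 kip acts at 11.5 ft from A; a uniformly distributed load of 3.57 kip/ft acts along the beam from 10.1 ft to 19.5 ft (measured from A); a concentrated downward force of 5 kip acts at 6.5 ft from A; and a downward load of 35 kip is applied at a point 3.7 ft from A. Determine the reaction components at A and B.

Resultant of the distributed load: 3.57 × 9.4 = 33.558 kip at 14.8 ft from A.
ΣM about A: B_y·16 − 25·11.5 − (3.57·9.4)·14.8 − 5·6.5 − 35·3.7 = 0 → B_y = 946.1584/16 = 59.1349 ≈ 59.13 kip.
ΣF_y = 0: A_y + 59.1349 − 25 − 3.57·9.4 − 5 − 35 = 0 → A_y = 39.42 kip.
ΣF_x = 0: no horizontal applied forces, so A_x = 0.

A_x = 0, A_y = 39.42 kip, B_y = 59.13 kip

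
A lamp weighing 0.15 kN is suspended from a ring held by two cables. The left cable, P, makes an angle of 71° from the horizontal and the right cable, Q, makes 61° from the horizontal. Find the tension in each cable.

ΣF_x = 0: −T_P·cos71° + T_Q·cos61° = 0 → T_Q = 0.671538·T_P.
ΣF_y = 0: T_P·sin71° + T_Q·sin61° = 0.15.
Substitute: T_P·(0.945519 + 0.671538·0.87462) = 0.15 → T_P = 0.0978563 ≈ 0.09786 kN.
Then T_Q = 0.671538 × 0.0978563 = 0.06571 kN.

T_P = 0.09786 kN, T_Q = 0.06571 kN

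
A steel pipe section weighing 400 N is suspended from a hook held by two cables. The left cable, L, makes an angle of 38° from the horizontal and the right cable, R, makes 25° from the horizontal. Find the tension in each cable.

T_L = 406.9 N, T_R = 353.8 N

ΣF_x = 0: −T_L·cos38° + T_R·cos25° = 0 → T_R = 0.869474·T_L.
ΣF_y = 0: T_L·sin38° + T_R·sin25° = 400.
Substitute: T_L·(0.615661 + 0.869474·0.422618) = 400 → T_L = 406.869 ≈ 406.9 N.
Then T_R = 0.869474 × 406.869 = 353.8 N.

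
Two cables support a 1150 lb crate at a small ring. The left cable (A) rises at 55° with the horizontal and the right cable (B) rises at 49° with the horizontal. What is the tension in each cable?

T_A = 777.6 lb, T_B = 679.8 lb

ΣF_x = 0: −T_A·cos55° + T_B·cos49° = 0 → T_B = 0.874276·T_A.
ΣF_y = 0: T_A·sin55° + T_B·sin49° = 1150.
Substitute: T_A·(0.819152 + 0.874276·0.75471) = 1150 → T_A = 777.565 ≈ 777.6 lb.
Then T_B = 0.874276 × 777.565 = 679.8 lb.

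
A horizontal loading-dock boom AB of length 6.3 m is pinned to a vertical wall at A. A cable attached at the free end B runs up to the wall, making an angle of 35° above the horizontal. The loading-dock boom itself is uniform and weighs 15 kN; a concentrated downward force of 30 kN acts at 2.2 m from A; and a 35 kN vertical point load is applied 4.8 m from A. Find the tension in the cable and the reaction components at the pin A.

T = 77.83 kN, A_x = 63.76 kN, A_y = 35.36 kN

ΣM about A: T·sin35°·6.3 − 15·3.15 − 30·2.2 − 35·4.8 = 0 → T = 281.25/(6.3·0.573576) = 77.8325 ≈ 77.83 kN.
ΣF_x = 0: A_x − T·cos35° = 0 → A_x = 77.8325 × 0.819152 = 63.76 kN.
ΣF_y = 0: A_y + T·sin35° − 15 − 30 − 35 = 0 → A_y = 80 − 77.8325 × 0.573576 = 35.36 kN.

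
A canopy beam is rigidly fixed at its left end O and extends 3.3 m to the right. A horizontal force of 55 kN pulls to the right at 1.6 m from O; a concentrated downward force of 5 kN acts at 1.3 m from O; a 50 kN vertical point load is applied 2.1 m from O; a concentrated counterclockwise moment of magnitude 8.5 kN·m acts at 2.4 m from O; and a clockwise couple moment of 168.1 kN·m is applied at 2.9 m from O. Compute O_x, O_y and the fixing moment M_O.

O_x = -55.00 kN, O_y = 55.00 kN, M_O = 271.1 kN·m

ΣF_x = 0: O_x + 55 = 0 → O_x = -55.00 kN.
ΣF_y = 0: O_y − 5 − 50 = 0 → O_y = 55.00 kN.
ΣM about O: M_O − 5·1.3 − 50·2.1 + 8.5 − 168.1 = 0 → M_O = 271.1 kN·m.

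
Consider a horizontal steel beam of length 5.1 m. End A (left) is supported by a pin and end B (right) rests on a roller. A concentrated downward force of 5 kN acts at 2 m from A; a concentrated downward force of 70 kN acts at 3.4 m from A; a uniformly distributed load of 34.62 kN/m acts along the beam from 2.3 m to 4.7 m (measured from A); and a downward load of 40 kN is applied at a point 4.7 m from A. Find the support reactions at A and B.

Resultant of the distributed load: 34.62 × 2.4 = 83.088 kN at 3.5 m from A.
Moments about A: B_y·5.1 − 5·2 − 70·3.4 − (34.62·2.4)·3.5 − 40·4.7 = 0 → B_y = 726.808/5.1 = 142.511 ≈ 142.5 kN.
ΣF_y = 0: A_y + 142.511 − 5 − 70 − 34.62·2.4 − 40 = 0 → A_y = 55.58 kN.
ΣF_x = 0: no horizontal applied forces, so A_x = 0.

A_x = 0, A_y = 55.58 kN, B_y = 142.5 kN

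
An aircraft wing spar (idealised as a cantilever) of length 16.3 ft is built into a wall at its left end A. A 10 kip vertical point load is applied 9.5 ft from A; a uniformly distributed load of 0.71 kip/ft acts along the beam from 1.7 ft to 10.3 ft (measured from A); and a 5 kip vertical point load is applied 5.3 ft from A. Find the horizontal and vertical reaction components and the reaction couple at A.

Resultant of the distributed load: 0.71 × 8.6 = 6.106 kip at 6 ft from A.
ΣF_x = 0: A_x = 0.
ΣF_y = 0: A_y − 10 − 0.71·8.6 − 5 = 0 → A_y = 21.11 kip.
ΣM about A: M_A − 10·9.5 − (0.71·8.6)·6 − 5·5.3 = 0 → M_A = 158.1 kip·ft.

A_x = 0, A_y = 21.11 kip, M_A = 158.1 kip·ft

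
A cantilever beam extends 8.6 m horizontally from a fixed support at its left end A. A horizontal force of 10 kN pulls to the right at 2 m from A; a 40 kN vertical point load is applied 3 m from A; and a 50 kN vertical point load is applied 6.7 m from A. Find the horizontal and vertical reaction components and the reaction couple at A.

ΣF_x = 0: A_x + 10 = 0 → A_x = -10.00 kN.
ΣF_y = 0: A_y − 40 − 50 = 0 → A_y = 90.00 kN.
ΣM about A: M_A − 40·3 − 50·6.7 = 0 → M_A = 455.0 kN·m.

A_x = -10.00 kN, A_y = 90.00 kN, M_A = 455.0 kN·m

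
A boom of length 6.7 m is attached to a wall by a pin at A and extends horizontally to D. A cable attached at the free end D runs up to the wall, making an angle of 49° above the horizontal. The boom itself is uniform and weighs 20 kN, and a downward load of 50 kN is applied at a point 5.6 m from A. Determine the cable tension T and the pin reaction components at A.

ΣM about A: T·sin49°·6.7 − 20·3.35 − 50·5.6 = 0 → T = 347/(6.7·0.75471) = 68.6238 ≈ 68.62 kN.
ΣF_x = 0: A_x − T·cos49° = 0 → A_x = 68.6238 × 0.656059 = 45.02 kN.
ΣF_y = 0: A_y + T·sin49° − 20 − 50 = 0 → A_y = 70 − 68.6238 × 0.75471 = 18.21 kN.

T = 68.62 kN, A_x = 45.02 kN, A_y = 18.21 kN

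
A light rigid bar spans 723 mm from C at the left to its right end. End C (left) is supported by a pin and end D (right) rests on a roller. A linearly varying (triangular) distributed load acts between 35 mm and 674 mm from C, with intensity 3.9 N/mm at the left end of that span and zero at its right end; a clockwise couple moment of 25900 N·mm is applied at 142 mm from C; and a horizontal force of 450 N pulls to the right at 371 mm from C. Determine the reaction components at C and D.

C_x = -450.0 N, C_y = 782.8 N, D_y = 463.2 N

Resultant of the triangular load: ½ × 3.9 × 639 = 1246.05 N, acting at 248 mm from C (one-third of the span from the peak).
ΣM about C: D_y·723 − (½·3.9·639)·248 − 25900 = 0 → D_y = 334920.4/723 = 463.237 ≈ 463.2 N.
ΣF_y = 0: C_y + 463.237 − ½·3.9·639 = 0 → C_y = 782.8 N.
ΣF_x = 0: C_x + 450 = 0 → C_x = -450.0 N.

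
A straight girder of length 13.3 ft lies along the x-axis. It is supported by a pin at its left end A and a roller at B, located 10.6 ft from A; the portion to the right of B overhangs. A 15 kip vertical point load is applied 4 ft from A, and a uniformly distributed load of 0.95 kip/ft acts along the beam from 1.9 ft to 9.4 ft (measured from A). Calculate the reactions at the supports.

A_x = 0, A_y = 12.67 kip, B_y = 9.458 kip

Resultant of the distributed load: 0.95 × 7.5 = 7.125 kip at 5.65 ft from A.
ΣM about A: B_y·10.6 − 15·4 − (0.95·7.5)·5.65 = 0 → B_y = 100.25625/10.6 = 9.45814 ≈ 9.458 kip.
ΣF_y = 0: A_y + 9.45814 − 15 − 0.95·7.5 = 0 → A_y = 12.67 kip.
ΣF_x = 0: no horizontal applied forces, so A_x = 0.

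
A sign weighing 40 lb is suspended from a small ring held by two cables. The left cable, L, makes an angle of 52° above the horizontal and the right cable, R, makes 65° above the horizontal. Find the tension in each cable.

T_L = 18.97 lb, T_R = 27.64 lb

ΣF_x = 0: −T_L·cos52° + T_R·cos65° = 0 → T_R = 1.45678·T_L.
ΣF_y = 0: T_L·sin52° + T_R·sin65° = 40.
Substitute: T_L·(0.788011 + 1.45678·0.906308) = 40 → T_L = 18.9726 ≈ 18.97 lb.
Then T_R = 1.45678 × 18.9726 = 27.64 lb.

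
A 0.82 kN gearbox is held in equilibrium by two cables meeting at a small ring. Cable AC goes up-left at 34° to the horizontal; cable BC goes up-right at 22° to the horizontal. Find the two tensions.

ΣF_x = 0: −T_AC·cos34° + T_BC·cos22° = 0 → T_BC = 0.894146·T_AC.
ΣF_y = 0: T_AC·sin34° + T_BC·sin22° = 0.82.
Substitute: T_AC·(0.559193 + 0.894146·0.374607) = 0.82 → T_AC = 0.917076 ≈ 0.9171 kN.
Then T_BC = 0.894146 × 0.917076 = 0.8200 kN.

T_AC = 0.9171 kN, T_BC = 0.8200 kN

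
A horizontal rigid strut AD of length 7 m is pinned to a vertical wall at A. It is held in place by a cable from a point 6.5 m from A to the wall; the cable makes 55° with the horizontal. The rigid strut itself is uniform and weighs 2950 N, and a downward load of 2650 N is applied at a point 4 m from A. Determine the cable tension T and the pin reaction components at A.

T = 3930 N, A_x = 2254 N, A_y = 2381 N

ΣM about A: T·sin55°·6.5 − 2950·3.5 − 2650·4 = 0 → T = 20925/(6.5·0.819152) = 3929.96 ≈ 3930 N.
ΣF_x = 0: A_x − T·cos55° = 0 → A_x = 3929.96 × 0.573576 = 2254 N.
ΣF_y = 0: A_y + T·sin55° − 2950 − 2650 = 0 → A_y = 5600 − 3929.96 × 0.819152 = 2381 N.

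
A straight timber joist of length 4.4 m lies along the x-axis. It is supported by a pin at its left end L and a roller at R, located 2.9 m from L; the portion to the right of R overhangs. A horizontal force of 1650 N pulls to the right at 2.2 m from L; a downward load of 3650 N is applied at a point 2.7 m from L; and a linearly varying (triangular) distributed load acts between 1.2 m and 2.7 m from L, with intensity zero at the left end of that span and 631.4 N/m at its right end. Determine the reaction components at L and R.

Resultant of the triangular load: ½ × 631.4 × 1.5 = 473.55 N, acting at 2.2 m from L (one-third of the span from the peak).
ΣM about L: R_y·2.9 − 3650·2.7 − (½·631.4·1.5)·2.2 = 0 → R_y = 10896.81/2.9 = 3757.52 ≈ 3758 N.
ΣF_y = 0: L_y + 3757.52 − 3650 − ½·631.4·1.5 = 0 → L_y = 366.0 N.
ΣF_x = 0: L_x + 1650 = 0 → L_x = -1650 N.

L_x = -1650 N, L_y = 366.0 N, R_y = 3758 N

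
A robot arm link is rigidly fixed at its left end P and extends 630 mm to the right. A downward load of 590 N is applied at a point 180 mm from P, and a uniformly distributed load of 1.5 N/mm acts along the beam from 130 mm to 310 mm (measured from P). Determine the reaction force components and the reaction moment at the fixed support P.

Resultant of the distributed load: 1.5 × 180 = 270 N at 220 mm from P.
ΣF_x = 0: P_x = 0.
ΣF_y = 0: P_y − 590 − 1.5·180 = 0 → P_y = 860.0 N.
ΣM about P: M_P − 590·180 − (1.5·180)·220 = 0 → M_P = 165600 N·mm.

P_x = 0, P_y = 860.0 N, M_P = 165600 N·mm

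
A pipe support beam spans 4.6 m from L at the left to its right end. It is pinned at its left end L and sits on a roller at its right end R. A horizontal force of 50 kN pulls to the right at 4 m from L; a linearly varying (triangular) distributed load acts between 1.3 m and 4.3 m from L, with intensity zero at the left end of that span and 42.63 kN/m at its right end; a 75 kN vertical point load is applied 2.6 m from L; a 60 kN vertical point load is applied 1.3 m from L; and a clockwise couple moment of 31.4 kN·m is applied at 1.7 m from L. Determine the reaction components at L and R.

L_x = -50.00 kN, L_y = 86.90 kN, R_y = 112.0 kN

Resultant of the triangular load: ½ × 42.63 × 3 = 63.945 kN, acting at 3.3 m from L (one-third of the span from the peak).
ΣM about L: R_y·4.6 − (½·42.63·3)·3.3 − 75·2.6 − 60·1.3 − 31.4 = 0 → R_y = 515.4185/4.6 = 112.048 ≈ 112.0 kN.
ΣF_y = 0: L_y + 112.048 − ½·42.63·3 − 75 − 60 = 0 → L_y = 86.90 kN.
ΣF_x = 0: L_x + 50 = 0 → L_x = -50.00 kN.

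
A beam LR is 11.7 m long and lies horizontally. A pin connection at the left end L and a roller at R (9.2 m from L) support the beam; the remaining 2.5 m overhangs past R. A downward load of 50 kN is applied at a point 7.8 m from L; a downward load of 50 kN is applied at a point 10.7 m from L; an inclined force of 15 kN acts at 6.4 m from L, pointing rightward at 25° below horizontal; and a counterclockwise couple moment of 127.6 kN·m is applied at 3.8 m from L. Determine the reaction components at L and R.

L_x = -13.59 kN, L_y = 15.26 kN, R_y = 91.08 kN

Taking moments about L: R_y·9.2 − 50·7.8 − 50·10.7 − 15·sin25°·6.4 + 127.6 = 0 → R_y = 837.971/9.2 = 91.0838 ≈ 91.08 kN.
ΣF_y = 0: L_y + 91.0838 − 50 − 50 − 15·sin25° = 0 → L_y = 15.26 kN.
ΣF_x = 0: L_x + 15·cos25° = 0 → L_x = -13.59 kN.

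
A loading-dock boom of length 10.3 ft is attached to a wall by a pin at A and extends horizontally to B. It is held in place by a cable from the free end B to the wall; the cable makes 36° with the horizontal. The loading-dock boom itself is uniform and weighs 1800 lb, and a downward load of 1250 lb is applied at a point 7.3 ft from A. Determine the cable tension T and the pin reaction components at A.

ΣM about A: T·sin36°·10.3 − 1800·5.15 − 1250·7.3 = 0 → T = 18395/(10.3·0.587785) = 3038.39 ≈ 3038 lb.
ΣF_x = 0: A_x − T·cos36° = 0 → A_x = 3038.39 × 0.809017 = 2458 lb.
ΣF_y = 0: A_y + T·sin36° − 1800 − 1250 = 0 → A_y = 3050 − 3038.39 × 0.587785 = 1264 lb.

T = 3038 lb, A_x = 2458 lb, A_y = 1264 lb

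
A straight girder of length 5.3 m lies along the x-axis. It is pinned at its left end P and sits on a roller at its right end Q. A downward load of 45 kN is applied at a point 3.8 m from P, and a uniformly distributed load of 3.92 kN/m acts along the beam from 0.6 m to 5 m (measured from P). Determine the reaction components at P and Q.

Resultant of the distributed load: 3.92 × 4.4 = 17.248 kN at 2.8 m from P.
Moments about P: Q_y·5.3 − 45·3.8 − (3.92·4.4)·2.8 = 0 → Q_y = 219.2944/5.3 = 41.3763 ≈ 41.38 kN.
ΣF_y = 0: P_y + 41.3763 − 45 − 3.92·4.4 = 0 → P_y = 20.87 kN.
ΣF_x = 0: no horizontal applied forces, so P_x = 0.

P_x = 0, P_y = 20.87 kN, Q_y = 41.38 kN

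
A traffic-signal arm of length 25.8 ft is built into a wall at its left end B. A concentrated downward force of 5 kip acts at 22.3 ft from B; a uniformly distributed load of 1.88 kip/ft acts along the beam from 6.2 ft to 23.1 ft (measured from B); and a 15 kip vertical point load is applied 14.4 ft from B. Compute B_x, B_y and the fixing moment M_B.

B_x = 0, B_y = 51.77 kip, M_B = 793.0 kip·ft

Resultant of the distributed load: 1.88 × 16.9 = 31.772 kip at 14.65 ft from B.
ΣF_x = 0: B_x = 0.
ΣF_y = 0: B_y − 5 − 1.88·16.9 − 15 = 0 → B_y = 51.77 kip.
ΣM about B: M_B − 5·22.3 − (1.88·16.9)·14.65 − 15·14.4 = 0 → M_B = 793.0 kip·ft.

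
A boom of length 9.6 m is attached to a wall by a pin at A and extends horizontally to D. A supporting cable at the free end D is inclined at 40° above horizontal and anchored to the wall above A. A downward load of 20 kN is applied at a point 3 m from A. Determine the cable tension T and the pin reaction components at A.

T = 9.723 kN, A_x = 7.448 kN, A_y = 13.75 kN

ΣM about A: T·sin40°·9.6 − 20·3 = 0 → T = 60/(9.6·0.642788) = 9.72327 ≈ 9.723 kN.
ΣF_x = 0: A_x − T·cos40° = 0 → A_x = 9.72327 × 0.766044 = 7.448 kN.
ΣF_y = 0: A_y + T·sin40° − 20 = 0 → A_y = 20 − 9.72327 × 0.642788 = 13.75 kN.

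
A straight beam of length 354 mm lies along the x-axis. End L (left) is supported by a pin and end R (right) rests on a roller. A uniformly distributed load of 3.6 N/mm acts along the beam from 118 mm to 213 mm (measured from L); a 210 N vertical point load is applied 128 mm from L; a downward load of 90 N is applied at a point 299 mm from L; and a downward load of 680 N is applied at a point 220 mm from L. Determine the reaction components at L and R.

Resultant of the distributed load: 3.6 × 95 = 342 N at 165.5 mm from L.
ΣM about L: R_y·354 − (3.6·95)·165.5 − 210·128 − 90·299 − 680·220 = 0 → R_y = 259991/354 = 734.438 ≈ 734.4 N.
ΣF_y = 0: L_y + 734.438 − 3.6·95 − 210 − 90 − 680 = 0 → L_y = 587.6 N.
ΣF_x = 0: no horizontal applied forces, so L_x = 0.

L_x = 0, L_y = 587.6 N, R_y = 734.4 N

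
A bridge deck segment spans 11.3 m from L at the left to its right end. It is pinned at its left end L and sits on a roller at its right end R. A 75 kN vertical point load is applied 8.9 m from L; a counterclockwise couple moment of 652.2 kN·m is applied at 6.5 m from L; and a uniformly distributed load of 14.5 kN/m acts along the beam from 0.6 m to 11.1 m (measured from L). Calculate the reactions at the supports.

L_x = 0, L_y = 147.1 kN, R_y = 80.17 kN

Resultant of the distributed load: 14.5 × 10.5 = 152.25 kN at 5.85 m from L.
ΣM about L: R_y·11.3 − 75·8.9 + 652.2 − (14.5·10.5)·5.85 = 0 → R_y = 905.9625/11.3 = 80.1737 ≈ 80.17 kN.
ΣF_y = 0: L_y + 80.1737 − 75 − 14.5·10.5 = 0 → L_y = 147.1 kN.
ΣF_x = 0: no horizontal applied forces, so L_x = 0.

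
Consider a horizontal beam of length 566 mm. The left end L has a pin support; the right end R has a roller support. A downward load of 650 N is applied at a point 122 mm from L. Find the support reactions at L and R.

Moments about L: R_y·566 − 650·122 = 0 → R_y = 79300/566 = 140.106 ≈ 140.1 N.
ΣF_y = 0: L_y + 140.106 − 650 = 0 → L_y = 509.9 N.
ΣF_x = 0: no horizontal applied forces, so L_x = 0.

L_x = 0, L_y = 509.9 N, R_y = 140.1 N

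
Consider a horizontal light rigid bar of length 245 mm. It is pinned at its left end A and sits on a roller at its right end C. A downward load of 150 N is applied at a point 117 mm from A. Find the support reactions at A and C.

A_x = 0, A_y = 78.37 N, C_y = 71.63 N

ΣM about A: C_y·245 − 150·117 = 0 → C_y = 17550/245 = 71.6327 ≈ 71.63 N.
ΣF_y = 0: A_y + 71.6327 − 150 = 0 → A_y = 78.37 N.
ΣF_x = 0: no horizontal applied forces, so A_x = 0.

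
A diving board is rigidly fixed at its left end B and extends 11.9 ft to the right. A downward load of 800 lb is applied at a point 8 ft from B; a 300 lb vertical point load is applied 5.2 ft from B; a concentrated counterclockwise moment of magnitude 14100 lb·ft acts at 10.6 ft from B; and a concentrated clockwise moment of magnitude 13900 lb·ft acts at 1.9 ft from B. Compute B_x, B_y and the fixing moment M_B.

B_x = 0, B_y = 1100 lb, M_B = 7760 lb·ft

ΣF_x = 0: B_x = 0.
ΣF_y = 0: B_y − 800 − 300 = 0 → B_y = 1100 lb.
ΣM about B: M_B − 800·8 − 300·5.2 + 14100 − 13900 = 0 → M_B = 7760 lb·ft.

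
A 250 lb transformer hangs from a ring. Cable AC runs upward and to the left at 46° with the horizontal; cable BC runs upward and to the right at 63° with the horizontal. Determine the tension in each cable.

ΣF_x = 0: −T_AC·cos46° + T_BC·cos63° = 0 → T_BC = 1.53012·T_AC.
ΣF_y = 0: T_AC·sin46° + T_BC·sin63° = 250.
Substitute: T_AC·(0.71934 + 1.53012·0.891007) = 250 → T_AC = 120.037 ≈ 120.0 lb.
Then T_BC = 1.53012 × 120.037 = 183.7 lb.

T_AC = 120.0 lb, T_BC = 183.7 lb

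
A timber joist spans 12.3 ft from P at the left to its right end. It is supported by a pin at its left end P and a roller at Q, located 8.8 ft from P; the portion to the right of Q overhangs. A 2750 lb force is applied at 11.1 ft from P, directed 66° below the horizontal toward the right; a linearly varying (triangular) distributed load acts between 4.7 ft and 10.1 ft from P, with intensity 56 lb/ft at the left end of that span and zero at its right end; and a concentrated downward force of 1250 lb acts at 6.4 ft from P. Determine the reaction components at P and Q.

P_x = -1119 lb, P_y = -276.2 lb, Q_y = 4190 lb

Resultant of the triangular load: ½ × 56 × 5.4 = 151.2 lb, acting at 6.5 ft from P (one-third of the span from the peak).
Taking moments about P: Q_y·8.8 − 2750·sin66°·11.1 − (½·56·5.4)·6.5 − 1250·6.4 = 0 → Q_y = 36868.8/8.8 = 4189.64 ≈ 4190 lb.
ΣF_y = 0: P_y + 4189.64 − 2750·sin66° − ½·56·5.4 − 1250 = 0 → P_y = -276.2 lb.
ΣF_x = 0: P_x + 2750·cos66° = 0 → P_x = -1119 lb.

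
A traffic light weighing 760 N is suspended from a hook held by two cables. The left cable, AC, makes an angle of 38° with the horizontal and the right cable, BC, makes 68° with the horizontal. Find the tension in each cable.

T_AC = 296.2 N, T_BC = 623.0 N

ΣF_x = 0: −T_AC·cos38° + T_BC·cos68° = 0 → T_BC = 2.10357·T_AC.
ΣF_y = 0: T_AC·sin38° + T_BC·sin68° = 760.
Substitute: T_AC·(0.615661 + 2.10357·0.927184) = 760 → T_AC = 296.174 ≈ 296.2 N.
Then T_BC = 2.10357 × 296.174 = 623.0 N.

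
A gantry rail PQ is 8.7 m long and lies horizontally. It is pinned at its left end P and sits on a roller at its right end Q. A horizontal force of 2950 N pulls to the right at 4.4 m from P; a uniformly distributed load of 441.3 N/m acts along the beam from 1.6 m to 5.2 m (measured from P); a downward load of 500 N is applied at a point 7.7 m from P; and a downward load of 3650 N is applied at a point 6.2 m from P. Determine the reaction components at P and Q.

P_x = -2950 N, P_y = 2074 N, Q_y = 3665 N

Resultant of the distributed load: 441.3 × 3.6 = 1588.68 N at 3.4 m from P.
Moments about P: Q_y·8.7 − (441.3·3.6)·3.4 − 500·7.7 − 3650·6.2 = 0 → Q_y = 31881.512/8.7 = 3664.54 ≈ 3665 N.
ΣF_y = 0: P_y + 3664.54 − 441.3·3.6 − 500 − 3650 = 0 → P_y = 2074 N.
ΣF_x = 0: P_x + 2950 = 0 → P_x = -2950 N.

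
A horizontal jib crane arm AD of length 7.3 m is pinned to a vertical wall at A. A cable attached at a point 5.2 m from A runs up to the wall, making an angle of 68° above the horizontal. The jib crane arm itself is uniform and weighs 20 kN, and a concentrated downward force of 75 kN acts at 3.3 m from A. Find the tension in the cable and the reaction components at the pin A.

ΣM about A: T·sin68°·5.2 − 20·3.65 − 75·3.3 = 0 → T = 320.5/(5.2·0.927184) = 66.4751 ≈ 66.48 kN.
ΣF_x = 0: A_x − T·cos68° = 0 → A_x = 66.4751 × 0.374607 = 24.90 kN.
ΣF_y = 0: A_y + T·sin68° − 20 − 75 = 0 → A_y = 95 − 66.4751 × 0.927184 = 33.37 kN.

T = 66.48 kN, A_x = 24.90 kN, A_y = 33.37 kN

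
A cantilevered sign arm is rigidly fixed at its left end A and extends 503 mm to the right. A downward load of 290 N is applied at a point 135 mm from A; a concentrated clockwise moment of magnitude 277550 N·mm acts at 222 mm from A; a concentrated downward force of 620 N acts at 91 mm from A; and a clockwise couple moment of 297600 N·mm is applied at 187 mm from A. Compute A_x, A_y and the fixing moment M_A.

ΣF_x = 0: A_x = 0.
ΣF_y = 0: A_y − 290 − 620 = 0 → A_y = 910.0 N.
ΣM about A: M_A − 290·135 − 277550 − 620·91 − 297600 = 0 → M_A = 670700 N·mm.

A_x = 0, A_y = 910.0 N, M_A = 670700 N·mm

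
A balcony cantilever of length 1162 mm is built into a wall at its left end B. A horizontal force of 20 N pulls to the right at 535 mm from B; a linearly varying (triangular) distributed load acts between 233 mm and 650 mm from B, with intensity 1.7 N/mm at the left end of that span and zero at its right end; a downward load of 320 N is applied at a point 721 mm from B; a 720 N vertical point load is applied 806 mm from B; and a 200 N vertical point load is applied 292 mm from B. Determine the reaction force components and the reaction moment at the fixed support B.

Resultant of the triangular load: ½ × 1.7 × 417 = 354.45 N, acting at 372 mm from B (one-third of the span from the peak).
ΣF_x = 0: B_x + 20 = 0 → B_x = -20.00 N.
ΣF_y = 0: B_y − ½·1.7·417 − 320 − 720 − 200 = 0 → B_y = 1594 N.
ΣM about B: M_B − (½·1.7·417)·372 − 320·721 − 720·806 − 200·292 = 0 → M_B = 1001000 N·mm.

B_x = -20.00 N, B_y = 1594 N, M_B = 1001000 N·mm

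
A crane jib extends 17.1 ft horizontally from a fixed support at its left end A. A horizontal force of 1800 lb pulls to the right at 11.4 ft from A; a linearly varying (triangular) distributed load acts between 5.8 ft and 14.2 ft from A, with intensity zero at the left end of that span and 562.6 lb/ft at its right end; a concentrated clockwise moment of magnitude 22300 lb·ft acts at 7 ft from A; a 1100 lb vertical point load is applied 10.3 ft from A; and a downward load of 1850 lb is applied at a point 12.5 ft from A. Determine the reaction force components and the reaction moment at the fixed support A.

Resultant of the triangular load: ½ × 562.6 × 8.4 = 2362.92 lb, acting at 11.4 ft from A (one-third of the span from the peak).
ΣF_x = 0: A_x + 1800 = 0 → A_x = -1800 lb.
ΣF_y = 0: A_y − ½·562.6·8.4 − 1100 − 1850 = 0 → A_y = 5313 lb.
ΣM about A: M_A − (½·562.6·8.4)·11.4 − 22300 − 1100·10.3 − 1850·12.5 = 0 → M_A = 83690 lb·ft.

A_x = -1800 lb, A_y = 5313 lb, M_A = 83690 lb·ft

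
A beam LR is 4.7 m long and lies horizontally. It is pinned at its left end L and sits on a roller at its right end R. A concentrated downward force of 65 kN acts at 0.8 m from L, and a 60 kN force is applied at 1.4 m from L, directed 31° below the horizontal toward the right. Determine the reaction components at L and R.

ΣM about L: R_y·4.7 − 65·0.8 − 60·sin31°·1.4 = 0 → R_y = 95.2632/4.7 = 20.2688 ≈ 20.27 kN.
ΣF_y = 0: L_y + 20.2688 − 65 − 60·sin31° = 0 → L_y = 75.63 kN.
ΣF_x = 0: L_x + 60·cos31° = 0 → L_x = -51.43 kN.

L_x = -51.43 kN, L_y = 75.63 kN, R_y = 20.27 kN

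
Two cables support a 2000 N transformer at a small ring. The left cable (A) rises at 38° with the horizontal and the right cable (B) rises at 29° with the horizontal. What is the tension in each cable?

T_A = 1900 N, T_B = 1712 N

ΣF_x = 0: −T_A·cos38° + T_B·cos29° = 0 → T_B = 0.900975·T_A.
ΣF_y = 0: T_A·sin38° + T_B·sin29° = 2000.
Substitute: T_A·(0.615661 + 0.900975·0.48481) = 2000 → T_A = 1900.3 ≈ 1900 N.
Then T_B = 0.900975 × 1900.3 = 1712 N.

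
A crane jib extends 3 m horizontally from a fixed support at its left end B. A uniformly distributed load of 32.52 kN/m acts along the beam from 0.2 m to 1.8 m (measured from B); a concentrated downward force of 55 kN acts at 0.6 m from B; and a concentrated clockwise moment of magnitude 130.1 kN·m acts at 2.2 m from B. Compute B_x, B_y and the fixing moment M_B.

Resultant of the distributed load: 32.52 × 1.6 = 52.032 kN at 1 m from B.
ΣF_x = 0: B_x = 0.
ΣF_y = 0: B_y − 32.52·1.6 − 55 = 0 → B_y = 107.0 kN.
ΣM about B: M_B − (32.52·1.6)·1 − 55·0.6 − 130.1 = 0 → M_B = 215.1 kN·m.

B_x = 0, B_y = 107.0 kN, M_B = 215.1 kN·m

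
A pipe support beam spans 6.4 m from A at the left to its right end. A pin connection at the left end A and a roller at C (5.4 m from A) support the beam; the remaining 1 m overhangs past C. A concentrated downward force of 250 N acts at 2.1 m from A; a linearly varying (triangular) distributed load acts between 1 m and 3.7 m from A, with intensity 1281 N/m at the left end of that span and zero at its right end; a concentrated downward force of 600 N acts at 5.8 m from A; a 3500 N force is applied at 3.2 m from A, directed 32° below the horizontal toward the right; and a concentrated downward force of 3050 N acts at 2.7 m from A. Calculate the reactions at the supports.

A_x = -2968 N, A_y = 3510 N, C_y = 3974 N

Resultant of the triangular load: ½ × 1281 × 2.7 = 1729.35 N, acting at 1.9 m from A (one-third of the span from the peak).
ΣM about A: C_y·5.4 − 250·2.1 − (½·1281·2.7)·1.9 − 600·5.8 − 3500·sin32°·3.2 − 3050·2.7 = 0 → C_y = 21460.9/5.4 = 3974.24 ≈ 3974 N.
ΣF_y = 0: A_y + 3974.24 − 250 − ½·1281·2.7 − 600 − 3500·sin32° − 3050 = 0 → A_y = 3510 N.
ΣF_x = 0: A_x + 3500·cos32° = 0 → A_x = -2968 N.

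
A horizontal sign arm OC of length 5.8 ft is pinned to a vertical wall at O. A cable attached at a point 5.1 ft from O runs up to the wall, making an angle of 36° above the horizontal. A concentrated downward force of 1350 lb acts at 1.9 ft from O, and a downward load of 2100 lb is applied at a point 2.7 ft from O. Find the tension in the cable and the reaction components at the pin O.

T = 2747 lb, O_x = 2222 lb, O_y = 1835 lb

ΣM about O: T·sin36°·5.1 − 1350·1.9 − 2100·2.7 = 0 → T = 8235/(5.1·0.587785) = 2747.1 ≈ 2747 lb.
ΣF_x = 0: O_x − T·cos36° = 0 → O_x = 2747.1 × 0.809017 = 2222 lb.
ΣF_y = 0: O_y + T·sin36° − 1350 − 2100 = 0 → O_y = 3450 − 2747.1 × 0.587785 = 1835 lb.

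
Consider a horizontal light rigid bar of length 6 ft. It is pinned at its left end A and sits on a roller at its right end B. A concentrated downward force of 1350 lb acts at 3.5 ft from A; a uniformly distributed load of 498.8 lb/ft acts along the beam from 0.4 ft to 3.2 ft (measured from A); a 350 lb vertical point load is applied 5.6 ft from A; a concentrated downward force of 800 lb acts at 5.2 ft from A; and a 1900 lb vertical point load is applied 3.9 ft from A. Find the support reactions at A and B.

A_x = 0, A_y = 2335 lb, B_y = 3461 lb

Resultant of the distributed load: 498.8 × 2.8 = 1396.64 lb at 1.8 ft from A.
ΣM about A: B_y·6 − 1350·3.5 − (498.8·2.8)·1.8 − 350·5.6 − 800·5.2 − 1900·3.9 = 0 → B_y = 20768.952/6 = 3461.49 ≈ 3461 lb.
ΣF_y = 0: A_y + 3461.49 − 1350 − 498.8·2.8 − 350 − 800 − 1900 = 0 → A_y = 2335 lb.
ΣF_x = 0: no horizontal applied forces, so A_x = 0.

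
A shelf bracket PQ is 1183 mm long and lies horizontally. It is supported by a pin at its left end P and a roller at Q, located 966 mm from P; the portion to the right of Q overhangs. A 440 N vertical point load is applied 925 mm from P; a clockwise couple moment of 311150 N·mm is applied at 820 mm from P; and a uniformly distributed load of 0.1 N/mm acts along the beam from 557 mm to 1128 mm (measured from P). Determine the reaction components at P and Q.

Resultant of the distributed load: 0.1 × 571 = 57.1 N at 842.5 mm from P.
ΣM about P: Q_y·966 − 440·925 − 311150 − (0.1·571)·842.5 = 0 → Q_y = 766256.75/966 = 793.226 ≈ 793.2 N.
ΣF_y = 0: P_y + 793.226 − 440 − 0.1·571 = 0 → P_y = -296.1 N.
ΣF_x = 0: no horizontal applied forces, so P_x = 0.

P_x = 0, P_y = -296.1 N, Q_y = 793.2 N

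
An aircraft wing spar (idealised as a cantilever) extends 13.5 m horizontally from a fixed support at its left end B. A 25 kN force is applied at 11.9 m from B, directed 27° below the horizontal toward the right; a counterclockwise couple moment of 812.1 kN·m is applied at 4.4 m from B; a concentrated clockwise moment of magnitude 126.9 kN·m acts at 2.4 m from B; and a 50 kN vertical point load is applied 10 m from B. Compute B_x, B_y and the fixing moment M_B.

ΣF_x = 0: B_x + 25·cos27° = 0 → B_x = -22.28 kN.
ΣF_y = 0: B_y − 25·sin27° − 50 = 0 → B_y = 61.35 kN.
ΣM about B: M_B − 25·sin27°·11.9 + 812.1 − 126.9 − 50·10 = 0 → M_B = -50.14 kN·m.

B_x = -22.28 kN, B_y = 61.35 kN, M_B = -50.14 kN·m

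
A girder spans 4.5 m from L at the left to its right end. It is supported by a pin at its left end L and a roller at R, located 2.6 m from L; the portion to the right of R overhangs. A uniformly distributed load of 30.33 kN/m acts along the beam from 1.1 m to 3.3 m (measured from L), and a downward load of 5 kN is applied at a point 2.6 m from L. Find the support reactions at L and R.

L_x = 0, L_y = 10.27 kN, R_y = 61.46 kN

Resultant of the distributed load: 30.33 × 2.2 = 66.726 kN at 2.2 m from L.
ΣM about L: R_y·2.6 − (30.33·2.2)·2.2 − 5·2.6 = 0 → R_y = 159.7972/2.6 = 61.4605 ≈ 61.46 kN.
ΣF_y = 0: L_y + 61.4605 − 30.33·2.2 − 5 = 0 → L_y = 10.27 kN.
ΣF_x = 0: no horizontal applied forces, so L_x = 0.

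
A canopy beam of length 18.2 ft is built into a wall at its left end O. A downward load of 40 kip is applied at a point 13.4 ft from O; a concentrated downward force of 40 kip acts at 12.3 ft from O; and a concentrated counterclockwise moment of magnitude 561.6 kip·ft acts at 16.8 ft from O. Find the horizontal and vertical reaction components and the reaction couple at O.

ΣF_x = 0: O_x = 0.
ΣF_y = 0: O_y − 40 − 40 = 0 → O_y = 80.00 kip.
ΣM about O: M_O − 40·13.4 − 40·12.3 + 561.6 = 0 → M_O = 466.4 kip·ft.

O_x = 0, O_y = 80.00 kip, M_O = 466.4 kip·ft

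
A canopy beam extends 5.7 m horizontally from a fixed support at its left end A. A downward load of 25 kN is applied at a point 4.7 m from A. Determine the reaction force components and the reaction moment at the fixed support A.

ΣF_x = 0: A_x = 0.
ΣF_y = 0: A_y − 25 = 0 → A_y = 25.00 kN.
ΣM about A: M_A − 25·4.7 = 0 → M_A = 117.5 kN·m.

A_x = 0, A_y = 25.00 kN, M_A = 117.5 kN·m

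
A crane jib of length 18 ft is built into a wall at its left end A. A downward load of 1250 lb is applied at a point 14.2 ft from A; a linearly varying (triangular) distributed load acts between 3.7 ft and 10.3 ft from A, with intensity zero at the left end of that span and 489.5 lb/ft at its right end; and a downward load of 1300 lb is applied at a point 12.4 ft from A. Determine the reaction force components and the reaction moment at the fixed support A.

Resultant of the triangular load: ½ × 489.5 × 6.6 = 1615.35 lb, acting at 8.1 ft from A (one-third of the span from the peak).
ΣF_x = 0: A_x = 0.
ΣF_y = 0: A_y − 1250 − ½·489.5·6.6 − 1300 = 0 → A_y = 4165 lb.
ΣM about A: M_A − 1250·14.2 − (½·489.5·6.6)·8.1 − 1300·12.4 = 0 → M_A = 46950 lb·ft.

A_x = 0, A_y = 4165 lb, M_A = 46950 lb·ft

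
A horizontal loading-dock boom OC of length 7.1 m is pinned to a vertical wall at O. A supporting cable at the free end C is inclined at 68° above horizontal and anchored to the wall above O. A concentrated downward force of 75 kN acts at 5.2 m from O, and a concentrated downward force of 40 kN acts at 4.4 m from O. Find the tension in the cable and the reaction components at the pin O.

ΣM about O: T·sin68°·7.1 − 75·5.2 − 40·4.4 = 0 → T = 566/(7.1·0.927184) = 85.979 ≈ 85.98 kN.
ΣF_x = 0: O_x − T·cos68° = 0 → O_x = 85.979 × 0.374607 = 32.21 kN.
ΣF_y = 0: O_y + T·sin68° − 75 − 40 = 0 → O_y = 115 − 85.979 × 0.927184 = 35.28 kN.

T = 85.98 kN, O_x = 32.21 kN, O_y = 35.28 kN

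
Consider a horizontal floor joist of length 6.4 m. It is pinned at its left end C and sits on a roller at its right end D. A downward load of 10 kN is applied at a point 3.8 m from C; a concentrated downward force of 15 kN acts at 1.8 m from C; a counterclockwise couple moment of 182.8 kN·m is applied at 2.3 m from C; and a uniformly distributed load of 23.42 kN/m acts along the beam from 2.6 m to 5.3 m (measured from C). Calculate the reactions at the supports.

C_x = 0, C_y = 67.61 kN, D_y = 20.62 kN

Resultant of the distributed load: 23.42 × 2.7 = 63.234 kN at 3.95 m from C.
Moments about C: D_y·6.4 − 10·3.8 − 15·1.8 + 182.8 − (23.42·2.7)·3.95 = 0 → D_y = 131.9743/6.4 = 20.621 ≈ 20.62 kN.
ΣF_y = 0: C_y + 20.621 − 10 − 15 − 23.42·2.7 = 0 → C_y = 67.61 kN.
ΣF_x = 0: no horizontal applied forces, so C_x = 0.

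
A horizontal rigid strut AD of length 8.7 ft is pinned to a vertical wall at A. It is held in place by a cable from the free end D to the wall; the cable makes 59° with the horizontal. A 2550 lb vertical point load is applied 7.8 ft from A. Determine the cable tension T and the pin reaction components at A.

T = 2667 lb, A_x = 1374 lb, A_y = 263.8 lb

ΣM about A: T·sin59°·8.7 − 2550·7.8 = 0 → T = 19890/(8.7·0.857167) = 2667.17 ≈ 2667 lb.
ΣF_x = 0: A_x − T·cos59° = 0 → A_x = 2667.17 × 0.515038 = 1374 lb.
ΣF_y = 0: A_y + T·sin59° − 2550 = 0 → A_y = 2550 − 2667.17 × 0.857167 = 263.8 lb.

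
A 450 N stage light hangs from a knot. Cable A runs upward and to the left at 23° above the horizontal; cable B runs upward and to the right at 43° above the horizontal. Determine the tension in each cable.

T_A = 360.3 N, T_B = 453.4 N

ΣF_x = 0: −T_A·cos23° + T_B·cos43° = 0 → T_B = 1.25863·T_A.
ΣF_y = 0: T_A·sin23° + T_B·sin43° = 450.
Substitute: T_A·(0.390731 + 1.25863·0.681998) = 450 → T_A = 360.255 ≈ 360.3 N.
Then T_B = 1.25863 × 360.255 = 453.4 N.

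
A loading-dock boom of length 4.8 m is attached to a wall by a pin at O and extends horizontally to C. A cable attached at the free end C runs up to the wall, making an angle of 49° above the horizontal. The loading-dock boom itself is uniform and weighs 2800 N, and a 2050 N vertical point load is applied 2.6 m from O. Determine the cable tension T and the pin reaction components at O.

ΣM about O: T·sin49°·4.8 − 2800·2.4 − 2050·2.6 = 0 → T = 12050/(4.8·0.75471) = 3326.33 ≈ 3326 N.
ΣF_x = 0: O_x − T·cos49° = 0 → O_x = 3326.33 × 0.656059 = 2182 N.
ΣF_y = 0: O_y + T·sin49° − 2800 − 2050 = 0 → O_y = 4850 − 3326.33 × 0.75471 = 2340 N.

T = 3326 N, O_x = 2182 N, O_y = 2340 N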